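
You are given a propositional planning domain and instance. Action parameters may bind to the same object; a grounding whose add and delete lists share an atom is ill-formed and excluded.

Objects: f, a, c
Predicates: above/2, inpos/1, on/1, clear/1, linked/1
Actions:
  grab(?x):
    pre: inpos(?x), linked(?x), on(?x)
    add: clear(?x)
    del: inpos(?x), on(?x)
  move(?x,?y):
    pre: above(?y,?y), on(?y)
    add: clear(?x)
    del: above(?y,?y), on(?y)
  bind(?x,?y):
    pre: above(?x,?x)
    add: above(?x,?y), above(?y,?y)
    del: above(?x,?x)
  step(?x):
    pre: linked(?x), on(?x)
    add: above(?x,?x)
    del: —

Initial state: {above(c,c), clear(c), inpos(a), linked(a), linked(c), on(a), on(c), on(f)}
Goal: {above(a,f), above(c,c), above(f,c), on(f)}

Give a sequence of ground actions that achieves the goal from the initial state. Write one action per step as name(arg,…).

1. bind(c,a)  →  {above(a,a), above(c,a), clear(c), inpos(a), linked(a), linked(c), on(a), on(c), on(f)}
2. bind(a,f)  →  {above(a,f), above(c,a), above(f,f), clear(c), inpos(a), linked(a), linked(c), on(a), on(c), on(f)}
3. bind(f,c)  →  {above(a,f), above(c,a), above(c,c), above(f,c), clear(c), inpos(a), linked(a), linked(c), on(a), on(c), on(f)}

bind(c,a); bind(a,f); bind(f,c)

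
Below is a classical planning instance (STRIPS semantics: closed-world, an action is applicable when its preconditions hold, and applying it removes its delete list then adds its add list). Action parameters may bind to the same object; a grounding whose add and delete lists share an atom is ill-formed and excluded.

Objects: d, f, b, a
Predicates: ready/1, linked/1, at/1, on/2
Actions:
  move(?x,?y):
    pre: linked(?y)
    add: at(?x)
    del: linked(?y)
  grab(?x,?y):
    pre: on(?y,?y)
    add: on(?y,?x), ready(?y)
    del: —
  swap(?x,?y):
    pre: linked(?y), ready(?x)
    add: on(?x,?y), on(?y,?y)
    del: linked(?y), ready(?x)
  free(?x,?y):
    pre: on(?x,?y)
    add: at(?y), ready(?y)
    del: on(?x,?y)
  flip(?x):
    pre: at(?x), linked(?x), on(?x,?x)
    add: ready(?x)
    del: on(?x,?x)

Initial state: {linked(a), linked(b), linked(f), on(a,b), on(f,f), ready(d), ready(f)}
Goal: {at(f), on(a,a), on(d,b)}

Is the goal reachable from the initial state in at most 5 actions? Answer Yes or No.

1. move(f,f)  →  {at(f), linked(a), linked(b), on(a,b), on(f,f), ready(d), ready(f)}
2. swap(d,b)  →  {at(f), linked(a), on(a,b), on(b,b), on(d,b), on(f,f), ready(f)}
3. swap(f,a)  →  {at(f), on(a,a), on(a,b), on(b,b), on(d,b), on(f,a), on(f,f)}
optimal plan length = 3; 3 ≤ 5

Yes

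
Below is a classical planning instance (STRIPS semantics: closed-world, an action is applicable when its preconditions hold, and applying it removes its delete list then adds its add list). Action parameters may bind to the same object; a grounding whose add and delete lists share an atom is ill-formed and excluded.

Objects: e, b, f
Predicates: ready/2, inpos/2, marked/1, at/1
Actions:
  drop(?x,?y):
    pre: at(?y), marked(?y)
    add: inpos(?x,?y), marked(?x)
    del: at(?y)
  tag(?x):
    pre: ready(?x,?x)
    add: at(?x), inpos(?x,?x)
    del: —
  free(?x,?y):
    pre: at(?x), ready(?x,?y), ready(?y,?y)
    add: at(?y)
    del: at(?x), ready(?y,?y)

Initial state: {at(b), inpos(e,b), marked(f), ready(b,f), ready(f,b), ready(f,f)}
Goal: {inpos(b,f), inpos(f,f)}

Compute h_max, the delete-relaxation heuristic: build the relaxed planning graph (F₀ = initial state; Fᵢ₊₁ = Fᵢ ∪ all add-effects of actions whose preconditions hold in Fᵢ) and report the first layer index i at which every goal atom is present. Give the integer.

F0 = init (6 atoms)
F1 = F0 ∪ {at(f), inpos(f,f)}  (8 atoms)
F2 = F1 ∪ {inpos(b,f), inpos(e,f), marked(b), marked(e)}  (12 atoms)
goal ⊆ F2  ⇒  h_max = 2

2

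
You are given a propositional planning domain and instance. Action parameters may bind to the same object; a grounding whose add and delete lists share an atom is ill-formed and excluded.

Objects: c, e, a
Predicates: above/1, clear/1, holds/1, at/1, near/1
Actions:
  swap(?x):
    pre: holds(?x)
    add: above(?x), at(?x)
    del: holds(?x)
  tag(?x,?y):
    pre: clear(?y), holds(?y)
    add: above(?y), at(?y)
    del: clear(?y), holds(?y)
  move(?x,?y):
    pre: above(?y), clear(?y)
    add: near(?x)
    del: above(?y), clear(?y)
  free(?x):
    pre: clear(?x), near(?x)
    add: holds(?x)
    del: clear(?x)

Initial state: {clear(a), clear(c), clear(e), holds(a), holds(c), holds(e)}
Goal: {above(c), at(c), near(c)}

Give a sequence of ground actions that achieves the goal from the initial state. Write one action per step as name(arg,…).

swap(c); swap(e); move(c,e)

1. swap(c)  →  {above(c), at(c), clear(a), clear(c), clear(e), holds(a), holds(e)}
2. swap(e)  →  {above(c), above(e), at(c), at(e), clear(a), clear(c), clear(e), holds(a)}
3. move(c,e)  →  {above(c), at(c), at(e), clear(a), clear(c), holds(a), near(c)}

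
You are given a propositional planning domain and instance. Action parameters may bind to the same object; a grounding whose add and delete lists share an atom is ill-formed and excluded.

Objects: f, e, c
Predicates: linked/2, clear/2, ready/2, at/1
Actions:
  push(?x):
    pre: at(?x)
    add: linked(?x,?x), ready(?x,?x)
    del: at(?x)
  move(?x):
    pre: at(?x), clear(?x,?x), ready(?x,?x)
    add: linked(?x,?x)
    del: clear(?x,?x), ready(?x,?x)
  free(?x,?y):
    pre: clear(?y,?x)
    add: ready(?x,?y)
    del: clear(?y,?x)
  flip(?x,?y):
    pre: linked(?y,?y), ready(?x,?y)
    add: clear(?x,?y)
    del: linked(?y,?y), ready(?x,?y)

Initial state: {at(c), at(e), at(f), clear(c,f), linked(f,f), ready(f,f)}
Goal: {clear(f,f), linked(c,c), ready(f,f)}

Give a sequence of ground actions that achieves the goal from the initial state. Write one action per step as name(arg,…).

push(c); flip(f,f); push(f)

1. push(c)  →  {at(e), at(f), clear(c,f), linked(c,c), linked(f,f), ready(c,c), ready(f,f)}
2. flip(f,f)  →  {at(e), at(f), clear(c,f), clear(f,f), linked(c,c), ready(c,c)}
3. push(f)  →  {at(e), clear(c,f), clear(f,f), linked(c,c), linked(f,f), ready(c,c), ready(f,f)}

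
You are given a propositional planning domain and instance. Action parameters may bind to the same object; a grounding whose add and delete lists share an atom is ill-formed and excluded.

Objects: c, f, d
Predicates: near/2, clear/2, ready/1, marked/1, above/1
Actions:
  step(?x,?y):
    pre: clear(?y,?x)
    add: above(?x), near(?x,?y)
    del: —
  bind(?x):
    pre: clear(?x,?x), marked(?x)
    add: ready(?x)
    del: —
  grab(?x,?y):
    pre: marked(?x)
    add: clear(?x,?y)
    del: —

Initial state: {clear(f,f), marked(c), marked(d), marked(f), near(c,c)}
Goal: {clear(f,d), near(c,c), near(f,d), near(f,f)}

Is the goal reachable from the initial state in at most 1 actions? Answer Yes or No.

No

1. step(f,f)  →  {above(f), clear(f,f), marked(c), marked(d), marked(f), near(c,c), near(f,f)}
2. grab(f,d)  →  {above(f), clear(f,d), clear(f,f), marked(c), marked(d), marked(f), near(c,c), near(f,f)}
3. grab(d,f)  →  {above(f), clear(d,f), clear(f,d), clear(f,f), marked(c), marked(d), marked(f), near(c,c), near(f,f)}
4. step(f,d)  →  {above(f), clear(d,f), clear(f,d), clear(f,f), marked(c), marked(d), marked(f), near(c,c), near(f,d), near(f,f)}
optimal plan length = 4; 4 > 1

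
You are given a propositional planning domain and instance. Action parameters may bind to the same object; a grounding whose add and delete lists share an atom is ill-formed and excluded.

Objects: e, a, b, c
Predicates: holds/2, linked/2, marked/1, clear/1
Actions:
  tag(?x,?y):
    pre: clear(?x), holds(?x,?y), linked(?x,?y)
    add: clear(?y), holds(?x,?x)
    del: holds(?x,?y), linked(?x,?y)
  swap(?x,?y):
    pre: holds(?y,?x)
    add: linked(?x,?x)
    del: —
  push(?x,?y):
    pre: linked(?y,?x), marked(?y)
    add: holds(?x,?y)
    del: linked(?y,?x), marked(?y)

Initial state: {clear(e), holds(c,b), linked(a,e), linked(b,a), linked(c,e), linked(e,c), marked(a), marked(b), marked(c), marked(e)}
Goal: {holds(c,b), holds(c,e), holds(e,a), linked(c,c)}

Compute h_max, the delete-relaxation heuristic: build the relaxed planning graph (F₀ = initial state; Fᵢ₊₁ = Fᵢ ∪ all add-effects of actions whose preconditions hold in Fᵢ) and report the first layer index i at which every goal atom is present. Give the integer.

2

F0 = init (10 atoms)
F1 = F0 ∪ {holds(a,b), holds(c,e), holds(e,a), holds(e,c), linked(b,b)}  (15 atoms)
F2 = F1 ∪ {clear(c), holds(b,b), holds(e,e), linked(a,a), linked(c,c), linked(e,e)}  (21 atoms)
goal ⊆ F2  ⇒  h_max = 2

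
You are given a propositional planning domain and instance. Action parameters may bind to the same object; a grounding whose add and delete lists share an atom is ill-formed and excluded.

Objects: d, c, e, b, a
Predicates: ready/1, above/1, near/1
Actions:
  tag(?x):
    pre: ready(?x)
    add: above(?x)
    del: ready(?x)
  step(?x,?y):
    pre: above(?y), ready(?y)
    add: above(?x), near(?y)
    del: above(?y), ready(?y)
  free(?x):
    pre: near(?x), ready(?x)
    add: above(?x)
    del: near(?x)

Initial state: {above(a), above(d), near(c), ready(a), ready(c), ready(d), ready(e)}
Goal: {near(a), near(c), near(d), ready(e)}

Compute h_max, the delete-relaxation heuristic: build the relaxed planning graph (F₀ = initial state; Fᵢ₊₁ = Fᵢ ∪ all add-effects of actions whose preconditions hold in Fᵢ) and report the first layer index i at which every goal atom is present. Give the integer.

F0 = init (7 atoms)
F1 = F0 ∪ {above(b), above(c), above(e), near(a), near(d)}  (12 atoms)
goal ⊆ F1  ⇒  h_max = 1

1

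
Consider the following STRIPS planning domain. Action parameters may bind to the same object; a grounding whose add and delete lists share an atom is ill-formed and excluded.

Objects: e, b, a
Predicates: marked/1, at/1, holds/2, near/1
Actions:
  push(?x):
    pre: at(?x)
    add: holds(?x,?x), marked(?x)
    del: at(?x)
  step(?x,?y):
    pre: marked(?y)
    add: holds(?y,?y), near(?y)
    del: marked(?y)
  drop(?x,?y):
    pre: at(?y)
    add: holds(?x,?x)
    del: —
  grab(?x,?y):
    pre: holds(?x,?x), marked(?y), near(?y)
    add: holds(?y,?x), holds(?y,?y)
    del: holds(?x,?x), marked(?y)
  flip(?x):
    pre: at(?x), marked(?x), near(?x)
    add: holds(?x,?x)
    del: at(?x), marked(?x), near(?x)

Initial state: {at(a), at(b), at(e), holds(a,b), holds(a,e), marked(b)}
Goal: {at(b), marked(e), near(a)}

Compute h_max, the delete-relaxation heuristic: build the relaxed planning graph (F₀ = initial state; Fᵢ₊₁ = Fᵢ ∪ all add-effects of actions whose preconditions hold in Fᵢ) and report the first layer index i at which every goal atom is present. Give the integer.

2

F0 = init (6 atoms)
F1 = F0 ∪ {holds(a,a), holds(b,b), holds(e,e), marked(a), marked(e), near(b)}  (12 atoms)
F2 = F1 ∪ {holds(b,a), holds(b,e), near(a), near(e)}  (16 atoms)
goal ⊆ F2  ⇒  h_max = 2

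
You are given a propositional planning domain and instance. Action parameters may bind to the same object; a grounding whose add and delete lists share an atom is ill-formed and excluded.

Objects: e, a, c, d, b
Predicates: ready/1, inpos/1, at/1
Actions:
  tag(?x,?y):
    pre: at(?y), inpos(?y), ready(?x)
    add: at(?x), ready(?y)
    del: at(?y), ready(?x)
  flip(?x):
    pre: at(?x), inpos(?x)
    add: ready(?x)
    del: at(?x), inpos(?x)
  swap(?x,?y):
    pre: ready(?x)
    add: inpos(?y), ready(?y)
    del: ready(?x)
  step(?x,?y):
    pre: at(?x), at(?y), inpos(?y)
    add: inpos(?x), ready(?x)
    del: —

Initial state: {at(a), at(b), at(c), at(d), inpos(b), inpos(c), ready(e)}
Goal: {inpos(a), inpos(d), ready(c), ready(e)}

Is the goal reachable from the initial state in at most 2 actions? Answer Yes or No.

1. flip(c)  →  {at(a), at(b), at(d), inpos(b), ready(c), ready(e)}
2. step(a,b)  →  {at(a), at(b), at(d), inpos(a), inpos(b), ready(a), ready(c), ready(e)}
3. swap(a,d)  →  {at(a), at(b), at(d), inpos(a), inpos(b), inpos(d), ready(c), ready(d), ready(e)}
optimal plan length = 3; 3 > 2

No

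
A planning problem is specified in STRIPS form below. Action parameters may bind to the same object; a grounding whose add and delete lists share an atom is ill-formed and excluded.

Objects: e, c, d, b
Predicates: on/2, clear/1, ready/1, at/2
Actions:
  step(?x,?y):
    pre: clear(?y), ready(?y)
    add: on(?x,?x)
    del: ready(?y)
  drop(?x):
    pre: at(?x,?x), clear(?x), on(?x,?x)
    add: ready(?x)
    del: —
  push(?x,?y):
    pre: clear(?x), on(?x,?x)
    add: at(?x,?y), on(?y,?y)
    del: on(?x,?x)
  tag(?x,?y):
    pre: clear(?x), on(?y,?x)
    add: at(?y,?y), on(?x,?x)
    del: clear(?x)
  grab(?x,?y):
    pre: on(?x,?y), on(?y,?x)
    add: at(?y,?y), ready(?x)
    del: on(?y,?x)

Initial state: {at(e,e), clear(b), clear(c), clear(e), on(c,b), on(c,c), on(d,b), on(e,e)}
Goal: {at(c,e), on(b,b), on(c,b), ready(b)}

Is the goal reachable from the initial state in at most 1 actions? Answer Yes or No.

No

1. push(e,b)  →  {at(e,b), at(e,e), clear(b), clear(c), clear(e), on(b,b), on(c,b), on(c,c), on(d,b)}
2. push(c,e)  →  {at(c,e), at(e,b), at(e,e), clear(b), clear(c), clear(e), on(b,b), on(c,b), on(d,b), on(e,e)}
3. grab(b,b)  →  {at(b,b), at(c,e), at(e,b), at(e,e), clear(b), clear(c), clear(e), on(c,b), on(d,b), on(e,e), ready(b)}
4. push(e,b)  →  {at(b,b), at(c,e), at(e,b), at(e,e), clear(b), clear(c), clear(e), on(b,b), on(c,b), on(d,b), ready(b)}
optimal plan length = 4; 4 > 1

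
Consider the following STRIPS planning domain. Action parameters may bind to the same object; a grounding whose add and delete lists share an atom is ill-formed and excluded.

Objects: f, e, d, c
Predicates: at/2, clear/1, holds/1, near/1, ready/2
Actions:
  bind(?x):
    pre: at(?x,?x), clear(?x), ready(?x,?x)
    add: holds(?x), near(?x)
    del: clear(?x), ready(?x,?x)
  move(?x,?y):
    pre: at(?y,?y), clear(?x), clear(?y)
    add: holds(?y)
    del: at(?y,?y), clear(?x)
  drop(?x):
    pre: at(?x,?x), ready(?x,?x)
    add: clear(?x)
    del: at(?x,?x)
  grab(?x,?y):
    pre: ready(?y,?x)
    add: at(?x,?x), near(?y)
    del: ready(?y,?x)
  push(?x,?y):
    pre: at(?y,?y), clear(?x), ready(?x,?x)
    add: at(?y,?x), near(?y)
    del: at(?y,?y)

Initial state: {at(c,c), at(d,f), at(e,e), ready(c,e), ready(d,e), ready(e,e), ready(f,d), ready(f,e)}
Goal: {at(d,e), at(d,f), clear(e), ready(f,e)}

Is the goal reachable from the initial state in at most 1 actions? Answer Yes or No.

No

1. drop(e)  →  {at(c,c), at(d,f), clear(e), ready(c,e), ready(d,e), ready(e,e), ready(f,d), ready(f,e)}
2. grab(d,f)  →  {at(c,c), at(d,d), at(d,f), clear(e), near(f), ready(c,e), ready(d,e), ready(e,e), ready(f,e)}
3. push(e,d)  →  {at(c,c), at(d,e), at(d,f), clear(e), near(d), near(f), ready(c,e), ready(d,e), ready(e,e), ready(f,e)}
optimal plan length = 3; 3 > 1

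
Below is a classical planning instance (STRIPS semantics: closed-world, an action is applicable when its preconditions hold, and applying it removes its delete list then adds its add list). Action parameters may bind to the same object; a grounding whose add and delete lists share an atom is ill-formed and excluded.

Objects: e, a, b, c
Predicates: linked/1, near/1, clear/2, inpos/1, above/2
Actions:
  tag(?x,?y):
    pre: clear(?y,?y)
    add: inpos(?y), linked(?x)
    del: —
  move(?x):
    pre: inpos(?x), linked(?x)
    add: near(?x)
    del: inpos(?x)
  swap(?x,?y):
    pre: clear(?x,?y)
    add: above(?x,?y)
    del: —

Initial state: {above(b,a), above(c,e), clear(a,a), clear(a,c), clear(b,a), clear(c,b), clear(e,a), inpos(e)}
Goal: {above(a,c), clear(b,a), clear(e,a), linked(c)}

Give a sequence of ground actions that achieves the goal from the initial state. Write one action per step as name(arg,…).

1. tag(c,a)  →  {above(b,a), above(c,e), clear(a,a), clear(a,c), clear(b,a), clear(c,b), clear(e,a), inpos(a), inpos(e), linked(c)}
2. swap(a,c)  →  {above(a,c), above(b,a), above(c,e), clear(a,a), clear(a,c), clear(b,a), clear(c,b), clear(e,a), inpos(a), inpos(e), linked(c)}

tag(c,a); swap(a,c)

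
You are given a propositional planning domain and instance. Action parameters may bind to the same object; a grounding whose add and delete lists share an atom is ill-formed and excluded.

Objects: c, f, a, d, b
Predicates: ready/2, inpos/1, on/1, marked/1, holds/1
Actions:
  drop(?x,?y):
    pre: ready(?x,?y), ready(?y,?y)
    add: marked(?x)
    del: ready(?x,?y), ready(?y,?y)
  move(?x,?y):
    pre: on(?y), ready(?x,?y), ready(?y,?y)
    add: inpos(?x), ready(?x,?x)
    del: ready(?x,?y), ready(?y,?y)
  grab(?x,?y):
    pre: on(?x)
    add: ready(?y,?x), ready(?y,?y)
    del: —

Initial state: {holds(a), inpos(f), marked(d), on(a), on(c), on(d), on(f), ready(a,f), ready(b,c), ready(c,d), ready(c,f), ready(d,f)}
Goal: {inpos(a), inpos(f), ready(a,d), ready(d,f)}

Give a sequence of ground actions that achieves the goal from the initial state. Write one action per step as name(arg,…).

1. grab(c,f)  →  {holds(a), inpos(f), marked(d), on(a), on(c), on(d), on(f), ready(a,f), ready(b,c), ready(c,d), ready(c,f), ready(d,f), ready(f,c), ready(f,f)}
2. move(a,f)  →  {holds(a), inpos(a), inpos(f), marked(d), on(a), on(c), on(d), on(f), ready(a,a), ready(b,c), ready(c,d), ready(c,f), ready(d,f), ready(f,c)}
3. grab(d,a)  →  {holds(a), inpos(a), inpos(f), marked(d), on(a), on(c), on(d), on(f), ready(a,a), ready(a,d), ready(b,c), ready(c,d), ready(c,f), ready(d,f), ready(f,c)}

grab(c,f); move(a,f); grab(d,a)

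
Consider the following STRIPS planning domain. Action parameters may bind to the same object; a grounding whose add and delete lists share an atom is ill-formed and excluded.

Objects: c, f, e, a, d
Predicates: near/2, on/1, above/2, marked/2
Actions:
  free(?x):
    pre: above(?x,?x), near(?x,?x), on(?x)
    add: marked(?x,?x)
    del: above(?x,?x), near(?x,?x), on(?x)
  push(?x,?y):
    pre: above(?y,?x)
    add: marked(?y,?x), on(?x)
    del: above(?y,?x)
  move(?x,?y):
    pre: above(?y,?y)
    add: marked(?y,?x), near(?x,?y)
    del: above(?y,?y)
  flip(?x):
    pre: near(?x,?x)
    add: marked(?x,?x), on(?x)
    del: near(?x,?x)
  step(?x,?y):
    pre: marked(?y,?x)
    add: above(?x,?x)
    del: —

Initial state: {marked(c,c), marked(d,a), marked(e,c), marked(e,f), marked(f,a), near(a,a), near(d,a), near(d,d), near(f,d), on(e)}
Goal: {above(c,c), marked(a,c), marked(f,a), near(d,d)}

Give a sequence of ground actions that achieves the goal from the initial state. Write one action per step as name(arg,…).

1. step(c,c)  →  {above(c,c), marked(c,c), marked(d,a), marked(e,c), marked(e,f), marked(f,a), near(a,a), near(d,a), near(d,d), near(f,d), on(e)}
2. step(a,f)  →  {above(a,a), above(c,c), marked(c,c), marked(d,a), marked(e,c), marked(e,f), marked(f,a), near(a,a), near(d,a), near(d,d), near(f,d), on(e)}
3. move(c,a)  →  {above(c,c), marked(a,c), marked(c,c), marked(d,a), marked(e,c), marked(e,f), marked(f,a), near(a,a), near(c,a), near(d,a), near(d,d), near(f,d), on(e)}

step(c,c); step(a,f); move(c,a)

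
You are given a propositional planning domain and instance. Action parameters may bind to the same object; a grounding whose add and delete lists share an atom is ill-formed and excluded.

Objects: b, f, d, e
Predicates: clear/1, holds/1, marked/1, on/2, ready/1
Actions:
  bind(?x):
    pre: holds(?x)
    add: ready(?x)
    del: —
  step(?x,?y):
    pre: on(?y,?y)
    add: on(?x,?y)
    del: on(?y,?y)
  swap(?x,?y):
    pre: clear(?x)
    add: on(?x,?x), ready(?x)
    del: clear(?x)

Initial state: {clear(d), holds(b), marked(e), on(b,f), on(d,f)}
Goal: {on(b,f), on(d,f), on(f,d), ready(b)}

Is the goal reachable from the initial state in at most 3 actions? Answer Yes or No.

Yes

1. bind(b)  →  {clear(d), holds(b), marked(e), on(b,f), on(d,f), ready(b)}
2. swap(d,b)  →  {holds(b), marked(e), on(b,f), on(d,d), on(d,f), ready(b), ready(d)}
3. step(f,d)  →  {holds(b), marked(e), on(b,f), on(d,f), on(f,d), ready(b), ready(d)}
optimal plan length = 3; 3 ≤ 3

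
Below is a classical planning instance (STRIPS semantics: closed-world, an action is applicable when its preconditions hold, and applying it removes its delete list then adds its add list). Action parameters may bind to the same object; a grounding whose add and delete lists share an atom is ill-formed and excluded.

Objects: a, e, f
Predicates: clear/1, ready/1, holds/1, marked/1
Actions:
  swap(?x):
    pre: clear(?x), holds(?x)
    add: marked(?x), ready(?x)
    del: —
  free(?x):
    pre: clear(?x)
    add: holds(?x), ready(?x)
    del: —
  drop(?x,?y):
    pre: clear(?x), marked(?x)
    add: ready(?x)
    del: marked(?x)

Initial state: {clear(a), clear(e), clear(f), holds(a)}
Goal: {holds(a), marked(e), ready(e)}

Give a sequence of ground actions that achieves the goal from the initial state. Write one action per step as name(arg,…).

free(e); swap(e)

1. free(e)  →  {clear(a), clear(e), clear(f), holds(a), holds(e), ready(e)}
2. swap(e)  →  {clear(a), clear(e), clear(f), holds(a), holds(e), marked(e), ready(e)}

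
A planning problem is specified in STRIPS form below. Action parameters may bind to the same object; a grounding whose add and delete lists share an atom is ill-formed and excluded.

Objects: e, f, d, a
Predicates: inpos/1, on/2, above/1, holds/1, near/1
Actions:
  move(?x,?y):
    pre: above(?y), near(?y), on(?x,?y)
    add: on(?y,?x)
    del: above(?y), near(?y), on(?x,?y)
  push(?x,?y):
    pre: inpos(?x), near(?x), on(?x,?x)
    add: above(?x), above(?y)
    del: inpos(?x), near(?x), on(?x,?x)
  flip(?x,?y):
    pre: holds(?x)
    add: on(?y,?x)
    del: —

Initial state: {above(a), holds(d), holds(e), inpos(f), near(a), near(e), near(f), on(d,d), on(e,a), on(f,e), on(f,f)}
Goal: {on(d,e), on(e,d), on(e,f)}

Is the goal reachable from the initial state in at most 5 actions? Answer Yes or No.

1. push(f,e)  →  {above(a), above(e), above(f), holds(d), holds(e), near(a), near(e), on(d,d), on(e,a), on(f,e)}
2. move(f,e)  →  {above(a), above(f), holds(d), holds(e), near(a), on(d,d), on(e,a), on(e,f)}
3. flip(e,d)  →  {above(a), above(f), holds(d), holds(e), near(a), on(d,d), on(d,e), on(e,a), on(e,f)}
4. flip(d,e)  →  {above(a), above(f), holds(d), holds(e), near(a), on(d,d), on(d,e), on(e,a), on(e,d), on(e,f)}
optimal plan length = 4; 4 ≤ 5

Yes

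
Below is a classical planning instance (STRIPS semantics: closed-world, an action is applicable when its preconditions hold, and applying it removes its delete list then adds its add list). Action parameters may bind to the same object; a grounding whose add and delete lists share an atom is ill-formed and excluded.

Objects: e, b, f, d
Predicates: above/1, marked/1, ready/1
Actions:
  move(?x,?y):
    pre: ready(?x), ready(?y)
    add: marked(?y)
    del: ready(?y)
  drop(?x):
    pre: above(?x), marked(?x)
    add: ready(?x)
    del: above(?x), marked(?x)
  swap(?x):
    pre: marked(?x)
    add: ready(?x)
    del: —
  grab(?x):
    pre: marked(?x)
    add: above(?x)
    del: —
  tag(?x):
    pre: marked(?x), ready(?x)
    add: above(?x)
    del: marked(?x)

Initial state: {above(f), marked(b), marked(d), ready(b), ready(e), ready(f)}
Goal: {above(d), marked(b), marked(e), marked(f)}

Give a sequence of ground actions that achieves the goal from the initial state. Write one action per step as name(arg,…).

1. move(e,e)  →  {above(f), marked(b), marked(d), marked(e), ready(b), ready(f)}
2. move(b,f)  →  {above(f), marked(b), marked(d), marked(e), marked(f), ready(b)}
3. grab(d)  →  {above(d), above(f), marked(b), marked(d), marked(e), marked(f), ready(b)}

move(e,e); move(b,f); grab(d)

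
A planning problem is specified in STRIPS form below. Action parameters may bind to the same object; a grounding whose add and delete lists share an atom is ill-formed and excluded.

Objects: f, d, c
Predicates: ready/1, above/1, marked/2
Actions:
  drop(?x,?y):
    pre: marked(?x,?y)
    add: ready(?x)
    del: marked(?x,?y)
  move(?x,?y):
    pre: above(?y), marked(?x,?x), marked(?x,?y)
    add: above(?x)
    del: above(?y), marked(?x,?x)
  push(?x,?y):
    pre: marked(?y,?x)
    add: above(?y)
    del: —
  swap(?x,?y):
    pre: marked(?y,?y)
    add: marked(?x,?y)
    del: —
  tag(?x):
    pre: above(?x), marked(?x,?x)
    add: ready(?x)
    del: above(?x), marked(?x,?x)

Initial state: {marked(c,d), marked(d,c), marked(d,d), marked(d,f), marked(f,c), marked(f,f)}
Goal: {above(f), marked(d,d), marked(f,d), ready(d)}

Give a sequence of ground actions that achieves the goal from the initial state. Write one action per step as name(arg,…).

1. drop(d,f)  →  {marked(c,d), marked(d,c), marked(d,d), marked(f,c), marked(f,f), ready(d)}
2. push(f,f)  →  {above(f), marked(c,d), marked(d,c), marked(d,d), marked(f,c), marked(f,f), ready(d)}
3. swap(f,d)  →  {above(f), marked(c,d), marked(d,c), marked(d,d), marked(f,c), marked(f,d), marked(f,f), ready(d)}

drop(d,f); push(f,f); swap(f,d)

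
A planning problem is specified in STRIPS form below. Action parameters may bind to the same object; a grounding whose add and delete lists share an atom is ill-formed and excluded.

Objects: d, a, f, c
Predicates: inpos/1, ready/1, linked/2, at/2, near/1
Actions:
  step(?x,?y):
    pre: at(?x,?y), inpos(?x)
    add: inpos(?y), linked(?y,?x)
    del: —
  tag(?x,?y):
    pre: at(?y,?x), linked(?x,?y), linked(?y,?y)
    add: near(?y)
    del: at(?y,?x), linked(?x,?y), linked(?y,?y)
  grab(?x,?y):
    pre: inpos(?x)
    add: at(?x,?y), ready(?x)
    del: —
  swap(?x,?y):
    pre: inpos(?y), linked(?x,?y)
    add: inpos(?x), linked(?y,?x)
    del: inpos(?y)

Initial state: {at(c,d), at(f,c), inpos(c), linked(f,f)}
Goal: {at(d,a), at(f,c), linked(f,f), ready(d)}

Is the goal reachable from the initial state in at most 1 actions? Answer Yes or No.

No

1. step(c,d)  →  {at(c,d), at(f,c), inpos(c), inpos(d), linked(d,c), linked(f,f)}
2. grab(d,a)  →  {at(c,d), at(d,a), at(f,c), inpos(c), inpos(d), linked(d,c), linked(f,f), ready(d)}
optimal plan length = 2; 2 > 1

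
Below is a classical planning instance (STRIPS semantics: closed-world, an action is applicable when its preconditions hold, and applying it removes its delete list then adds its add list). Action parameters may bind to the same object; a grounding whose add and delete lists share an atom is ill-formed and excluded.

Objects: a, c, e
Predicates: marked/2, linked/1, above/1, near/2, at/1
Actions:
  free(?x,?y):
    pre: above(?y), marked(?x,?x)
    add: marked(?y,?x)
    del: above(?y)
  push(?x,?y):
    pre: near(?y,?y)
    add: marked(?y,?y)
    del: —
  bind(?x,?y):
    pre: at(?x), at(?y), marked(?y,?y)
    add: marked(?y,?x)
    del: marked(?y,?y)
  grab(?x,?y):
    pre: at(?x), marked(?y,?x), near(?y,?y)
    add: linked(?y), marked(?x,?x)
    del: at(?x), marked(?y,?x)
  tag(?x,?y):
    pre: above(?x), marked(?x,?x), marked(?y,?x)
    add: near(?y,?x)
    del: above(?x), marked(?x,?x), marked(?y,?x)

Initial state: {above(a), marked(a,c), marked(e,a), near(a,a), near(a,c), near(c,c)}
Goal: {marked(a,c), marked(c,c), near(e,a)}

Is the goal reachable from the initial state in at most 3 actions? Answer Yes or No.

1. push(a,a)  →  {above(a), marked(a,a), marked(a,c), marked(e,a), near(a,a), near(a,c), near(c,c)}
2. push(a,c)  →  {above(a), marked(a,a), marked(a,c), marked(c,c), marked(e,a), near(a,a), near(a,c), near(c,c)}
3. tag(a,e)  →  {marked(a,c), marked(c,c), near(a,a), near(a,c), near(c,c), near(e,a)}
optimal plan length = 3; 3 ≤ 3

Yes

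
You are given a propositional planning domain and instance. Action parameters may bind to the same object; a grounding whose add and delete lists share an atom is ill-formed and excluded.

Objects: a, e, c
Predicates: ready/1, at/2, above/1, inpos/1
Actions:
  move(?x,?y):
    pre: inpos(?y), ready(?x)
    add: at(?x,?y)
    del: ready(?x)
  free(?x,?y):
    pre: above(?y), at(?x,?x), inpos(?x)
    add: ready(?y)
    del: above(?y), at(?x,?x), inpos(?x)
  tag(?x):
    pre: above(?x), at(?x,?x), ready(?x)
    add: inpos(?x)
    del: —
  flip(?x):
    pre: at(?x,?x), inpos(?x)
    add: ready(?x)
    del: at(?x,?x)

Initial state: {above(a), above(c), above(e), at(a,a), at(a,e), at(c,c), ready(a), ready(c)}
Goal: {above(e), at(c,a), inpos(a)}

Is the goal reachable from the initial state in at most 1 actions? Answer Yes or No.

No

1. tag(a)  →  {above(a), above(c), above(e), at(a,a), at(a,e), at(c,c), inpos(a), ready(a), ready(c)}
2. move(c,a)  →  {above(a), above(c), above(e), at(a,a), at(a,e), at(c,a), at(c,c), inpos(a), ready(a)}
optimal plan length = 2; 2 > 1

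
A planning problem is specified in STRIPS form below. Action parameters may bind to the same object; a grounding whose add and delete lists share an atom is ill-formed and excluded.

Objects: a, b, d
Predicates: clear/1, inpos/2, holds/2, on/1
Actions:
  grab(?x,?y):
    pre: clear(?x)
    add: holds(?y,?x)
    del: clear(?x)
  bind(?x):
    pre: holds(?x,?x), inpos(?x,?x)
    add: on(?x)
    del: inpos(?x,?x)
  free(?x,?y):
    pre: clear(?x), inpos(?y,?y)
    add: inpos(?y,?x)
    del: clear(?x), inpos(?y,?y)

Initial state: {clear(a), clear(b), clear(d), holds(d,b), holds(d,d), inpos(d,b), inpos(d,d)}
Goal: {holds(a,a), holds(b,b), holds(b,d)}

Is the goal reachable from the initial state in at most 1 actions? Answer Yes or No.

No

1. grab(a,a)  →  {clear(b), clear(d), holds(a,a), holds(d,b), holds(d,d), inpos(d,b), inpos(d,d)}
2. grab(b,b)  →  {clear(d), holds(a,a), holds(b,b), holds(d,b), holds(d,d), inpos(d,b), inpos(d,d)}
3. grab(d,b)  →  {holds(a,a), holds(b,b), holds(b,d), holds(d,b), holds(d,d), inpos(d,b), inpos(d,d)}
optimal plan length = 3; 3 > 1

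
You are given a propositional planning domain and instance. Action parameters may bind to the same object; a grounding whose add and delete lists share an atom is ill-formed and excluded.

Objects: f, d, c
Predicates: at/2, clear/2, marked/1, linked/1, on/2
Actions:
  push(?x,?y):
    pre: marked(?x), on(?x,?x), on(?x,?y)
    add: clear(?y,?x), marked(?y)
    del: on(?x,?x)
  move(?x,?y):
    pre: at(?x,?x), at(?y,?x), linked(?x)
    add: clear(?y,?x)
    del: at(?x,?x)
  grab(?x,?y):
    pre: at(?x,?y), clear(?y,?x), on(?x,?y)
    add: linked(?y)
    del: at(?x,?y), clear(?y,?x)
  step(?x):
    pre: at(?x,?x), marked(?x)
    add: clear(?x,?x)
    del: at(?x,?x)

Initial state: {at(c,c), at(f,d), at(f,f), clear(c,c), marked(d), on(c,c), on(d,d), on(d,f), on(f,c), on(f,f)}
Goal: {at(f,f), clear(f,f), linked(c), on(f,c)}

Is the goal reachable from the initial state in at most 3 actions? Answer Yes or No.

Yes

1. push(d,f)  →  {at(c,c), at(f,d), at(f,f), clear(c,c), clear(f,d), marked(d), marked(f), on(c,c), on(d,f), on(f,c), on(f,f)}
2. push(f,f)  →  {at(c,c), at(f,d), at(f,f), clear(c,c), clear(f,d), clear(f,f), marked(d), marked(f), on(c,c), on(d,f), on(f,c)}
3. grab(c,c)  →  {at(f,d), at(f,f), clear(f,d), clear(f,f), linked(c), marked(d), marked(f), on(c,c), on(d,f), on(f,c)}
optimal plan length = 3; 3 ≤ 3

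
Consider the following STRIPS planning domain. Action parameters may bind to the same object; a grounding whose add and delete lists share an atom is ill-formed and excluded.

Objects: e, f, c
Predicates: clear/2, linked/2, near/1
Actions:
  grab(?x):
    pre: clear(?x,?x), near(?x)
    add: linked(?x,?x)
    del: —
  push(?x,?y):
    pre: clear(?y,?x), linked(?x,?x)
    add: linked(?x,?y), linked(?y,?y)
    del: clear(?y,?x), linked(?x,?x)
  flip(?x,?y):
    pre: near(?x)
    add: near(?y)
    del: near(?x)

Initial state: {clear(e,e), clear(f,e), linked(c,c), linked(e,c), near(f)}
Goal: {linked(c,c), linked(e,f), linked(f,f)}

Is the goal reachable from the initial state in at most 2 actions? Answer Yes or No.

1. flip(f,e)  →  {clear(e,e), clear(f,e), linked(c,c), linked(e,c), near(e)}
2. grab(e)  →  {clear(e,e), clear(f,e), linked(c,c), linked(e,c), linked(e,e), near(e)}
3. push(e,f)  →  {clear(e,e), linked(c,c), linked(e,c), linked(e,f), linked(f,f), near(e)}
optimal plan length = 3; 3 > 2

No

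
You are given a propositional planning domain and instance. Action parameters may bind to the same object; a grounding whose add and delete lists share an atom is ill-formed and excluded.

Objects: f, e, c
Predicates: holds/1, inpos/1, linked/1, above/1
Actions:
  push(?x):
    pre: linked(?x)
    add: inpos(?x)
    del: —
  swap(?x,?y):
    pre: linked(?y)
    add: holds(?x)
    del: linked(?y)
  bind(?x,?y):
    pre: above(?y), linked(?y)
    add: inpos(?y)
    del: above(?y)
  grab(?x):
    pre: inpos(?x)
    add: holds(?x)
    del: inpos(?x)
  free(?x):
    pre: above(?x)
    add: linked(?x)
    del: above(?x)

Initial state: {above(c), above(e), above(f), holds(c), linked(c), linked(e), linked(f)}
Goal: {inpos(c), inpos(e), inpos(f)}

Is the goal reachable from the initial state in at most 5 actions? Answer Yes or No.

1. push(f)  →  {above(c), above(e), above(f), holds(c), inpos(f), linked(c), linked(e), linked(f)}
2. push(e)  →  {above(c), above(e), above(f), holds(c), inpos(e), inpos(f), linked(c), linked(e), linked(f)}
3. push(c)  →  {above(c), above(e), above(f), holds(c), inpos(c), inpos(e), inpos(f), linked(c), linked(e), linked(f)}
optimal plan length = 3; 3 ≤ 5

Yes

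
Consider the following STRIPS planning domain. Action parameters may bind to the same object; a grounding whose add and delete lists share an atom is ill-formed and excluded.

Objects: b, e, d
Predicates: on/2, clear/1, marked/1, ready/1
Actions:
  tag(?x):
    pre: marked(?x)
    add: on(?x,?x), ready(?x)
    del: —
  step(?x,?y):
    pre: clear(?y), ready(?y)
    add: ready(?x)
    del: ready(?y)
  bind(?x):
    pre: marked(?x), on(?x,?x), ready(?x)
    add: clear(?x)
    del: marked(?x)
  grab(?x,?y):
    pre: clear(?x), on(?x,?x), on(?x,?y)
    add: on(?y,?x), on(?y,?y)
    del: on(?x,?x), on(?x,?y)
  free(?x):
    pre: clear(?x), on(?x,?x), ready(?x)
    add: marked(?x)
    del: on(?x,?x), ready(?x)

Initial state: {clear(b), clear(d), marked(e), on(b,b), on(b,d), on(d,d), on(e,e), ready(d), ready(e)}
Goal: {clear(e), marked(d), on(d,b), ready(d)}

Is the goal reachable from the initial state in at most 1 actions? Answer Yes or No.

1. bind(e)  →  {clear(b), clear(d), clear(e), on(b,b), on(b,d), on(d,d), on(e,e), ready(d), ready(e)}
2. grab(b,d)  →  {clear(b), clear(d), clear(e), on(d,b), on(d,d), on(e,e), ready(d), ready(e)}
3. free(d)  →  {clear(b), clear(d), clear(e), marked(d), on(d,b), on(e,e), ready(e)}
4. tag(d)  →  {clear(b), clear(d), clear(e), marked(d), on(d,b), on(d,d), on(e,e), ready(d), ready(e)}
optimal plan length = 4; 4 > 1

No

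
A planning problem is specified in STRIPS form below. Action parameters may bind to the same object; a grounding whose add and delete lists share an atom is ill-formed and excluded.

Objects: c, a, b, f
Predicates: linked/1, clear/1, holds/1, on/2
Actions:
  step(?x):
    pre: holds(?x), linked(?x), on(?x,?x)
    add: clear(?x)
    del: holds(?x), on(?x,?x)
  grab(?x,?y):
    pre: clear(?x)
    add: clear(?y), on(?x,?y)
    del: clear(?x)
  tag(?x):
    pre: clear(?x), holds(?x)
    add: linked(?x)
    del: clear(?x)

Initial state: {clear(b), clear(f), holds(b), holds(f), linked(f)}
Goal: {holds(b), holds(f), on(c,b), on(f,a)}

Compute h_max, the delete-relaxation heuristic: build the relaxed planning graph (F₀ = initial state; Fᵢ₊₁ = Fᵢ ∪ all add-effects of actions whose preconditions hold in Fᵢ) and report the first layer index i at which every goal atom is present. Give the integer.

F0 = init (5 atoms)
F1 = F0 ∪ {clear(a), clear(c), linked(b), on(b,a), on(b,c), on(b,f), on(f,a), on(f,b), on(f,c)}  (14 atoms)
F2 = F1 ∪ {on(a,b), on(a,c), on(a,f), on(c,a), on(c,b), on(c,f)}  (20 atoms)
goal ⊆ F2  ⇒  h_max = 2

2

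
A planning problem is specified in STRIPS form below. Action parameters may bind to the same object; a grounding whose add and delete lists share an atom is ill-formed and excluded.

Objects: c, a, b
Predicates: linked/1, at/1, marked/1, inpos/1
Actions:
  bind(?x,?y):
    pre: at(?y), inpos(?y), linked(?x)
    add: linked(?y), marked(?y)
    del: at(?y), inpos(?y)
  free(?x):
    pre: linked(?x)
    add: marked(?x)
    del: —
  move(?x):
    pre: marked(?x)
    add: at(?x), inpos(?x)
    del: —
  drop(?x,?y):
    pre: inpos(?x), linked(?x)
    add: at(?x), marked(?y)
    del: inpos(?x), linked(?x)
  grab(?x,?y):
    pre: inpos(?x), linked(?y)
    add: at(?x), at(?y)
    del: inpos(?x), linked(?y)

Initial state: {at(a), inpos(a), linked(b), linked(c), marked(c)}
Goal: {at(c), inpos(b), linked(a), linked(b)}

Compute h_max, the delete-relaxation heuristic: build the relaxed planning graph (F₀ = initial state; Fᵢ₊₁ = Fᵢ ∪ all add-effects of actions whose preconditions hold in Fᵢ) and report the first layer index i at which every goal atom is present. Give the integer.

2

F0 = init (5 atoms)
F1 = F0 ∪ {at(b), at(c), inpos(c), linked(a), marked(a), marked(b)}  (11 atoms)
F2 = F1 ∪ {inpos(b)}  (12 atoms)
goal ⊆ F2  ⇒  h_max = 2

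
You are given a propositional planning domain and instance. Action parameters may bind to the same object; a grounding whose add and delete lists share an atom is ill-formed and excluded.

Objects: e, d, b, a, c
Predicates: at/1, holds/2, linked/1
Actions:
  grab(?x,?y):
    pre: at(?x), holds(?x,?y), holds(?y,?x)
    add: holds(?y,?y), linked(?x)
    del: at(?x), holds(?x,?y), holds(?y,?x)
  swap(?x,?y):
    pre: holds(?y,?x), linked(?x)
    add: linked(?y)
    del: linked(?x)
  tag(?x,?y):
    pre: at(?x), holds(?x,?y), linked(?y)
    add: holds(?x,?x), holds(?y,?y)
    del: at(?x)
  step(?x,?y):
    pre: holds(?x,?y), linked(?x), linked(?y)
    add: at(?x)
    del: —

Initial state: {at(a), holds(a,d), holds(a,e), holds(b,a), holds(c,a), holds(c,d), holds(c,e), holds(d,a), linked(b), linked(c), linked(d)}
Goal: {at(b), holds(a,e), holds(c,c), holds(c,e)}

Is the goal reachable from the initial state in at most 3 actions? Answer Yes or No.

1. grab(a,d)  →  {holds(a,e), holds(b,a), holds(c,a), holds(c,d), holds(c,e), holds(d,d), linked(a), linked(b), linked(c), linked(d)}
2. step(b,a)  →  {at(b), holds(a,e), holds(b,a), holds(c,a), holds(c,d), holds(c,e), holds(d,d), linked(a), linked(b), linked(c), linked(d)}
3. step(c,d)  →  {at(b), at(c), holds(a,e), holds(b,a), holds(c,a), holds(c,d), holds(c,e), holds(d,d), linked(a), linked(b), linked(c), linked(d)}
4. tag(c,d)  →  {at(b), holds(a,e), holds(b,a), holds(c,a), holds(c,c), holds(c,d), holds(c,e), holds(d,d), linked(a), linked(b), linked(c), linked(d)}
optimal plan length = 4; 4 > 3

No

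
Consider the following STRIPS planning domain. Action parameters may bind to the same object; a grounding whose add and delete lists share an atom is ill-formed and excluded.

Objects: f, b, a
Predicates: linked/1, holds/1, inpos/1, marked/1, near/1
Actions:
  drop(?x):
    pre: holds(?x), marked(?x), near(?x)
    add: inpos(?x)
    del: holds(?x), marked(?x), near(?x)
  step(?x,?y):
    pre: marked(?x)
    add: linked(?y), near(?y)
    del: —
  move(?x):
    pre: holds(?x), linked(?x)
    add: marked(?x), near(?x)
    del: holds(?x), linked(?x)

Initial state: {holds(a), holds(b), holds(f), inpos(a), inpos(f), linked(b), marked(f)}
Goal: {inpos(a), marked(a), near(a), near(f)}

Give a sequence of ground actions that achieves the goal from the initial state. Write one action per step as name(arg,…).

step(f,f); step(f,a); move(a)

1. step(f,f)  →  {holds(a), holds(b), holds(f), inpos(a), inpos(f), linked(b), linked(f), marked(f), near(f)}
2. step(f,a)  →  {holds(a), holds(b), holds(f), inpos(a), inpos(f), linked(a), linked(b), linked(f), marked(f), near(a), near(f)}
3. move(a)  →  {holds(b), holds(f), inpos(a), inpos(f), linked(b), linked(f), marked(a), marked(f), near(a), near(f)}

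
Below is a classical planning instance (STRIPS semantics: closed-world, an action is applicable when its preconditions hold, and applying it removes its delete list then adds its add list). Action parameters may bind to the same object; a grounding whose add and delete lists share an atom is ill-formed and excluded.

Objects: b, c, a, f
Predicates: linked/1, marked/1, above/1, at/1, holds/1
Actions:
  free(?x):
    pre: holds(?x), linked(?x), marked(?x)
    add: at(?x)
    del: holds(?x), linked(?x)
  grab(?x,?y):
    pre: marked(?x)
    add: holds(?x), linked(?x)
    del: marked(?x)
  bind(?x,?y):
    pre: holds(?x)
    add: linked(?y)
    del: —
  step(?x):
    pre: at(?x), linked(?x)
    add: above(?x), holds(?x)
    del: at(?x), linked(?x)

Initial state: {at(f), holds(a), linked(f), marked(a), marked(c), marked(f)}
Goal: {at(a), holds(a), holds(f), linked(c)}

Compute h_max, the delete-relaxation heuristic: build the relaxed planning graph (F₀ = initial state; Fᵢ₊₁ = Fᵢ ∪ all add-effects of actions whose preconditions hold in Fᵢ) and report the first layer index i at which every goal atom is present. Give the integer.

F0 = init (6 atoms)
F1 = F0 ∪ {above(f), holds(c), holds(f), linked(a), linked(b), linked(c)}  (12 atoms)
F2 = F1 ∪ {at(a), at(c)}  (14 atoms)
goal ⊆ F2  ⇒  h_max = 2

2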